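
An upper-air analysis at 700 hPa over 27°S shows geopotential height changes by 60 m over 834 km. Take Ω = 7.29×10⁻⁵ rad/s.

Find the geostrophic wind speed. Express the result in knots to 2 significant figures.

21 knots

Coriolis parameter at 27°S:
f = 2Ω sin φ = 2 × 7.29×10⁻⁵ × sin 27° = 6.62×10⁻⁵ s⁻¹
Height gradient: |∂Z/∂n| = 60 m / 834000 m = 7.19×10⁻⁵
On a pressure surface, geostrophic balance gives V_g = (g/f)|∂Z/∂n|:
V_g = 9.81 × 7.19×10⁻⁵ / 6.62×10⁻⁵ = 10.7 m/s
Converting: 10.7 m/s × 1.944 = 21 knots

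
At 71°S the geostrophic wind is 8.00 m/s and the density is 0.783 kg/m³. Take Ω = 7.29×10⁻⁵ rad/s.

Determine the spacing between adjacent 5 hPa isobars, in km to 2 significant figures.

580 km

Coriolis parameter at 71°S:
f = 2Ω sin φ = 2 × 7.29×10⁻⁵ × sin 71° = 1.38×10⁻⁴ s⁻¹
Geostrophic balance rearranged: |∂P/∂n| = f ρ V_g
|∂P/∂n| = 1.38×10⁻⁴ × 0.783 × 8.00 = 8.64×10⁻⁴ Pa/m
Isobar spacing: Δn = ΔP/|∂P/∂n| = 500 Pa / 8.64×10⁻⁴ Pa/m = 579016 m ≈ 580 km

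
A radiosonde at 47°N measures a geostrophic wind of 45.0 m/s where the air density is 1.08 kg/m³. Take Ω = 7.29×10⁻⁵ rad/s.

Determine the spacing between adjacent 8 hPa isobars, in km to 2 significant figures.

Coriolis parameter at 47°N:
f = 2Ω sin φ = 2 × 7.29×10⁻⁵ × sin 47° = 1.07×10⁻⁴ s⁻¹
Geostrophic balance rearranged: |∂P/∂n| = f ρ V_g
|∂P/∂n| = 1.07×10⁻⁴ × 1.08 × 45.0 = 5.18×10⁻³ Pa/m
Isobar spacing: Δn = ΔP/|∂P/∂n| = 800 Pa / 5.18×10⁻³ Pa/m = 154372 m ≈ 150 km

150 km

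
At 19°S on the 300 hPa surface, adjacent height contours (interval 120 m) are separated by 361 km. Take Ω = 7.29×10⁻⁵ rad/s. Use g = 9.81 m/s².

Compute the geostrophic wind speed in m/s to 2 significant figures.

Coriolis parameter at 19°S:
f = 2Ω sin φ = 2 × 7.29×10⁻⁵ × sin 19° = 4.75×10⁻⁵ s⁻¹
Height gradient: |∂Z/∂n| = 120 m / 361000 m = 3.32×10⁻⁴
On a pressure surface, geostrophic balance gives V_g = (g/f)|∂Z/∂n|:
V_g = 9.81 × 3.32×10⁻⁴ / 4.75×10⁻⁵ = 68.7 m/s

69 m/s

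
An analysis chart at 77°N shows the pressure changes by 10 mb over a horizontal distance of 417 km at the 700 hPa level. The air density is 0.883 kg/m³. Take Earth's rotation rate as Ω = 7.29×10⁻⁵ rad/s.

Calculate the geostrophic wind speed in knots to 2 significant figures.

Coriolis parameter at 77°N:
f = 2Ω sin φ = 2 × 7.29×10⁻⁵ × sin 77° = 1.42×10⁻⁴ s⁻¹
Pressure gradient: |∂P/∂n| = 1000 Pa / 417000 m = 2.40×10⁻³ Pa/m
Geostrophic balance (pressure-gradient force = Coriolis force):
V_g = (1/(fρ)) |∂P/∂n| = 2.40×10⁻³ / (1.42×10⁻⁴ × 0.883) = 19.1 m/s
Converting: 19.1 m/s × 1.944 = 37 knots

37 knots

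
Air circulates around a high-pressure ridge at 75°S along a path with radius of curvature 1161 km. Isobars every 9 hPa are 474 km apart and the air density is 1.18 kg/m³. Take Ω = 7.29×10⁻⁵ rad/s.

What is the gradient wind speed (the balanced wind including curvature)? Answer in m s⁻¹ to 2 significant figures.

12 m s⁻¹

Coriolis parameter at 75°S:
f = 2Ω sin φ = 2 × 7.29×10⁻⁵ × sin 75° = 1.41×10⁻⁴ s⁻¹
Pressure gradient: |∂P/∂n| = 900 Pa / 474000 m = 1.90×10⁻³ Pa/m
Geostrophic speed: V_g = |∂P/∂n|/(fρ) = 1.90×10⁻³/(1.41×10⁻⁴ × 1.18) = 11.4 m/s
Around a high, pressure-gradient force acts outward with centrifugal, so Coriolis balances both:
fV = (1/ρ)|∂P/∂n| + V²/R  →  V² − fR·V + fR·V_g = 0
With fR = 1.41×10⁻⁴ × 1161×10³ m = 164 m/s:
V = [fR − √((fR)² − 4 fR V_g)]/2 = [164 − √(164² − 4×164×11.4)]/2 = 12.4 m/s
Supergeostrophic (V > V_g = 11.4 m/s), as expected around a high.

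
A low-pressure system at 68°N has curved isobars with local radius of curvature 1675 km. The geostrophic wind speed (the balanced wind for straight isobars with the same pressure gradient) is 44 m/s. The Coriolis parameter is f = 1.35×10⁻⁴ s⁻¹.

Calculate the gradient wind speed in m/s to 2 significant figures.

38 m/s

Around a low, centrifugal force acts outward with Coriolis, so pressure-gradient force balances both:
(1/ρ)|∂P/∂n| = fV + V²/R  →  V² + fR·V − fR·V_g = 0
With fR = 1.35×10⁻⁴ × 1675×10³ m = 226 m/s:
V = [−fR + √((fR)² + 4 fR V_g)]/2 = [−226 + √(226² + 4×226×44)]/2 = 37.7 m/s
Subgeostrophic (V < V_g = 44 m/s), as expected around a low.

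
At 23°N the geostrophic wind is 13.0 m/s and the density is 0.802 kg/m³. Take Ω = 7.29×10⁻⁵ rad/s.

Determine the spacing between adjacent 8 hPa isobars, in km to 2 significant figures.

1300 km

Coriolis parameter at 23°N:
f = 2Ω sin φ = 2 × 7.29×10⁻⁵ × sin 23° = 5.70×10⁻⁵ s⁻¹
Geostrophic balance rearranged: |∂P/∂n| = f ρ V_g
|∂P/∂n| = 5.70×10⁻⁵ × 0.802 × 13.0 = 5.94×10⁻⁴ Pa/m
Isobar spacing: Δn = ΔP/|∂P/∂n| = 800 Pa / 5.94×10⁻⁴ Pa/m = 1346904 m ≈ 1300 km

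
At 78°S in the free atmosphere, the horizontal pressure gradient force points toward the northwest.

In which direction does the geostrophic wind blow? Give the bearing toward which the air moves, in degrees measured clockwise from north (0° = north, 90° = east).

225°

The pressure-gradient force points toward the northwest (bearing 315°).
Geostrophic balance: in the Southern Hemisphere the Coriolis force deflects motion to the left, so the geostrophic wind blows 90° to the left of the pressure-gradient force (low pressure on the right).
Rotating 315° by 90° counterclockwise gives 225° — the wind blows toward the southwest.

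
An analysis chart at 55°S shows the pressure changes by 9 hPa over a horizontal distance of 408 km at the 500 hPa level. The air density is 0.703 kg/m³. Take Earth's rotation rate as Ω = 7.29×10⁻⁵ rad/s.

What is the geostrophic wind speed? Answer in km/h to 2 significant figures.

95 km/h

Coriolis parameter at 55°S:
f = 2Ω sin φ = 2 × 7.29×10⁻⁵ × sin 55° = 1.19×10⁻⁴ s⁻¹
Pressure gradient: |∂P/∂n| = 900 Pa / 408000 m = 2.21×10⁻³ Pa/m
Geostrophic balance (pressure-gradient force = Coriolis force):
V_g = (1/(fρ)) |∂P/∂n| = 2.21×10⁻³ / (1.19×10⁻⁴ × 0.703) = 26.3 m/s
Converting: 26.3 m/s × 3.6 = 95 km/h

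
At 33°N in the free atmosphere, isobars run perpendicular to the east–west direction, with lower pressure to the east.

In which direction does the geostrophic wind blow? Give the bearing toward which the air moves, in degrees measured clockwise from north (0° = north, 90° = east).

The pressure-gradient force points toward the east (bearing 090°).
Geostrophic balance: in the Northern Hemisphere the Coriolis force deflects motion to the right, so the geostrophic wind blows 90° to the right of the pressure-gradient force (low pressure on the left).
Rotating 090° by 90° clockwise gives 180° — the wind blows toward the south.

180°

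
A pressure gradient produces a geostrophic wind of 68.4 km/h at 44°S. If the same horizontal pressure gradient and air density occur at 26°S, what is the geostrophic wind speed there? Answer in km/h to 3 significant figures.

108 km/h

With the same pressure gradient and density, V_g ∝ 1/f ∝ 1/sin φ.
V₂ = V₁ · sin φ₁ / sin φ₂ = 68.4 × sin 44° / sin 26°
V₂ = 68.4 × 0.6947/0.4384 = 108 km/h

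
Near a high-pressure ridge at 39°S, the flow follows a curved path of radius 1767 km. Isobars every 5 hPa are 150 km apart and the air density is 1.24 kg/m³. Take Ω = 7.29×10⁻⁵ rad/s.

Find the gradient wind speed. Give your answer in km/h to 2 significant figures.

Coriolis parameter at 39°S:
f = 2Ω sin φ = 2 × 7.29×10⁻⁵ × sin 39° = 9.18×10⁻⁵ s⁻¹
Pressure gradient: |∂P/∂n| = 500 Pa / 150000 m = 3.33×10⁻³ Pa/m
Geostrophic speed: V_g = |∂P/∂n|/(fρ) = 3.33×10⁻³/(9.18×10⁻⁵ × 1.24) = 29.3 m/s
Around a high, pressure-gradient force acts outward with centrifugal, so Coriolis balances both:
fV = (1/ρ)|∂P/∂n| + V²/R  →  V² − fR·V + fR·V_g = 0
With fR = 9.18×10⁻⁵ × 1767×10³ m = 162 m/s:
V = [fR − √((fR)² − 4 fR V_g)]/2 = [162 − √(162² − 4×162×29.3)]/2 = 38.4 m/s
Supergeostrophic (V > V_g = 29.3 m/s), as expected around a high.
Converting: 38.4 m/s × 3.6 = 140 km/h

140 km/h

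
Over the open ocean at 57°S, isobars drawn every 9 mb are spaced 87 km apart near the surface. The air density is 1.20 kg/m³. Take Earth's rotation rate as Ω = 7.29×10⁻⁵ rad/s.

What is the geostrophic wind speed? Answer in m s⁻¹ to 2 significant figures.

71 m s⁻¹

Coriolis parameter at 57°S:
f = 2Ω sin φ = 2 × 7.29×10⁻⁵ × sin 57° = 1.22×10⁻⁴ s⁻¹
Pressure gradient: |∂P/∂n| = 900 Pa / 87000 m = 1.03×10⁻² Pa/m
Geostrophic balance (pressure-gradient force = Coriolis force):
V_g = (1/(fρ)) |∂P/∂n| = 1.03×10⁻² / (1.22×10⁻⁴ × 1.20) = 70.5 m/s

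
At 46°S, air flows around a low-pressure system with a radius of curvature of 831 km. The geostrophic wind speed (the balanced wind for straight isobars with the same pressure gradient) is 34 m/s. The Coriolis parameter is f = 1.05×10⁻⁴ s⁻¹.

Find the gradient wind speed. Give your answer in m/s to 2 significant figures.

26 m/s

Around a low, centrifugal force acts outward with Coriolis, so pressure-gradient force balances both:
(1/ρ)|∂P/∂n| = fV + V²/R  →  V² + fR·V − fR·V_g = 0
With fR = 1.05×10⁻⁴ × 831×10³ m = 87.3 m/s:
V = [−fR + √((fR)² + 4 fR V_g)]/2 = [−87.3 + √(87.3² + 4×87.3×34)]/2 = 26.2 m/s
Subgeostrophic (V < V_g = 34 m/s), as expected around a low.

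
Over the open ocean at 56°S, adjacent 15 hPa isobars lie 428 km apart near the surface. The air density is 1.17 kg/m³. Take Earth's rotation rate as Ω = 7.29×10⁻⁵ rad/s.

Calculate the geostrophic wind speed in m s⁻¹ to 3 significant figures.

Coriolis parameter at 56°S:
f = 2Ω sin φ = 2 × 7.29×10⁻⁵ × sin 56° = 1.21×10⁻⁴ s⁻¹
Pressure gradient: |∂P/∂n| = 1500 Pa / 428000 m = 3.50×10⁻³ Pa/m
Geostrophic balance (pressure-gradient force = Coriolis force):
V_g = (1/(fρ)) |∂P/∂n| = 3.50×10⁻³ / (1.21×10⁻⁴ × 1.17) = 24.8 m/s

24.8 m s⁻¹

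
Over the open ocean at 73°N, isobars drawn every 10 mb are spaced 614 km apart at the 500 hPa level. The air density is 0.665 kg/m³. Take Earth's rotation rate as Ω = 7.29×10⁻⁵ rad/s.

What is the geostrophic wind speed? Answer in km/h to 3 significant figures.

63.2 km/h

Coriolis parameter at 73°N:
f = 2Ω sin φ = 2 × 7.29×10⁻⁵ × sin 73° = 1.39×10⁻⁴ s⁻¹
Pressure gradient: |∂P/∂n| = 1000 Pa / 614000 m = 1.63×10⁻³ Pa/m
Geostrophic balance (pressure-gradient force = Coriolis force):
V_g = (1/(fρ)) |∂P/∂n| = 1.63×10⁻³ / (1.39×10⁻⁴ × 0.665) = 17.6 m/s
Converting: 17.6 m/s × 3.6 = 63.2 km/h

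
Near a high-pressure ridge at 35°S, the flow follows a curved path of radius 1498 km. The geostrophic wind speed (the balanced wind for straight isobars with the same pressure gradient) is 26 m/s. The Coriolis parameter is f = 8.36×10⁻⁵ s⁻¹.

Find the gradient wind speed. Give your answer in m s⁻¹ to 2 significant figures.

37 m s⁻¹

Around a high, pressure-gradient force acts outward with centrifugal, so Coriolis balances both:
fV = (1/ρ)|∂P/∂n| + V²/R  →  V² − fR·V + fR·V_g = 0
With fR = 8.36×10⁻⁵ × 1498×10³ m = 125 m/s:
V = [fR − √((fR)² − 4 fR V_g)]/2 = [125 − √(125² − 4×125×26)]/2 = 36.8 m/s
Supergeostrophic (V > V_g = 26 m/s), as expected around a high.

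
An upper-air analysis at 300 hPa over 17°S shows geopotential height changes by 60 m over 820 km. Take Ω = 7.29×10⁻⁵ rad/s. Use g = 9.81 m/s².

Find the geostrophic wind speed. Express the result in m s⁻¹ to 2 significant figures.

17 m s⁻¹

Coriolis parameter at 17°S:
f = 2Ω sin φ = 2 × 7.29×10⁻⁵ × sin 17° = 4.26×10⁻⁵ s⁻¹
Height gradient: |∂Z/∂n| = 60 m / 820000 m = 7.32×10⁻⁵
On a pressure surface, geostrophic balance gives V_g = (g/f)|∂Z/∂n|:
V_g = 9.81 × 7.32×10⁻⁵ / 4.26×10⁻⁵ = 16.8 m/s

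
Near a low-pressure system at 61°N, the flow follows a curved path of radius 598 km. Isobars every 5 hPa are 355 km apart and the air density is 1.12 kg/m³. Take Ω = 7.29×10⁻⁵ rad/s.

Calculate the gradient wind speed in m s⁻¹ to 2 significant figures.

8.8 m s⁻¹

Coriolis parameter at 61°N:
f = 2Ω sin φ = 2 × 7.29×10⁻⁵ × sin 61° = 1.28×10⁻⁴ s⁻¹
Pressure gradient: |∂P/∂n| = 500 Pa / 355000 m = 1.41×10⁻³ Pa/m
Geostrophic speed: V_g = |∂P/∂n|/(fρ) = 1.41×10⁻³/(1.28×10⁻⁴ × 1.12) = 9.86 m/s
Around a low, centrifugal force acts outward with Coriolis, so pressure-gradient force balances both:
(1/ρ)|∂P/∂n| = fV + V²/R  →  V² + fR·V − fR·V_g = 0
With fR = 1.28×10⁻⁴ × 598×10³ m = 76.3 m/s:
V = [−fR + √((fR)² + 4 fR V_g)]/2 = [−76.3 + √(76.3² + 4×76.3×9.86)]/2 = 8.84 m/s
Subgeostrophic (V < V_g = 9.86 m/s), as expected around a low.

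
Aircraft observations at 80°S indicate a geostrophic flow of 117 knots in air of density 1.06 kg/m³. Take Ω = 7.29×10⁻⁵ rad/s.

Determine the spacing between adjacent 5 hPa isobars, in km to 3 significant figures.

54.6 km

Coriolis parameter at 80°S:
f = 2Ω sin φ = 2 × 7.29×10⁻⁵ × sin 80° = 1.44×10⁻⁴ s⁻¹
Wind speed in SI: 117 knots = 60.2 m/s
Geostrophic balance rearranged: |∂P/∂n| = f ρ V_g
|∂P/∂n| = 1.44×10⁻⁴ × 1.06 × 60.2 = 9.16×10⁻³ Pa/m
Isobar spacing: Δn = ΔP/|∂P/∂n| = 500 Pa / 9.16×10⁻³ Pa/m = 54580 m ≈ 54.6 km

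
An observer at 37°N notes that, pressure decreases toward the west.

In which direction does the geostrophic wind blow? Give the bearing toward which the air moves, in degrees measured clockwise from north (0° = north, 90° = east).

000°

The pressure-gradient force points toward the west (bearing 270°).
Geostrophic balance: in the Northern Hemisphere the Coriolis force deflects motion to the right, so the geostrophic wind blows 90° to the right of the pressure-gradient force (low pressure on the left).
Rotating 270° by 90° clockwise gives 000° — the wind blows toward the north.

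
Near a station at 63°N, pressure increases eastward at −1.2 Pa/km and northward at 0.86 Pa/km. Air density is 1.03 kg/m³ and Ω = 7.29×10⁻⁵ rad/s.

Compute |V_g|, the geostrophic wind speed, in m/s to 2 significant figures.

11 m/s

Coriolis parameter at 63°N:
f = 2Ω sin φ = 2 × 7.29×10⁻⁵ × sin 63° = 1.30×10⁻⁴ s⁻¹
Component geostrophic relations (x east, y north):
u_g = −(1/(fρ)) ∂P/∂y,  v_g = (1/(fρ)) ∂P/∂x
u_g = −(0.86×10⁻³)/(1.30×10⁻⁴ × 1.03) = −6.43 m/s;  v_g = (−1.2×10⁻³)/(1.30×10⁻⁴ × 1.03) = −8.97 m/s
|V_g| = √(u_g² + v_g²) = 11.0 m/s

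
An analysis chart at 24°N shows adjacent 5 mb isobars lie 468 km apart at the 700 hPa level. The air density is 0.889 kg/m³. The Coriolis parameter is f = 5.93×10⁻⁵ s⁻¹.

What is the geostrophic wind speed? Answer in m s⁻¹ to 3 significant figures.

20.3 m s⁻¹

Pressure gradient: |∂P/∂n| = 500 Pa / 468000 m = 1.07×10⁻³ Pa/m
Geostrophic balance (pressure-gradient force = Coriolis force):
V_g = (1/(fρ)) |∂P/∂n| = 1.07×10⁻³ / (5.93×10⁻⁵ × 0.889) = 20.3 m/s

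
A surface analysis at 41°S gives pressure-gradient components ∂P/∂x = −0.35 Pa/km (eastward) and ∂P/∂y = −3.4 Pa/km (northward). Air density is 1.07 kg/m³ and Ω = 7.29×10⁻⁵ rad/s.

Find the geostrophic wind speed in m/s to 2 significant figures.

Coriolis parameter at 41°S:
f = 2Ω sin φ = 2 × 7.29×10⁻⁵ × sin 41° = 9.57×10⁻⁵ s⁻¹
In the Southern Hemisphere f is negative: f = −9.57×10⁻⁵ s⁻¹.
Component geostrophic relations (x east, y north):
u_g = −(1/(fρ)) ∂P/∂y,  v_g = (1/(fρ)) ∂P/∂x
u_g = −(−3.4×10⁻³)/(−9.57×10⁻⁵ × 1.07) = −33.2 m/s;  v_g = (−0.35×10⁻³)/(−9.57×10⁻⁵ × 1.07) = 3.42 m/s
|V_g| = √(u_g² + v_g²) = 33.4 m/s

33 m/s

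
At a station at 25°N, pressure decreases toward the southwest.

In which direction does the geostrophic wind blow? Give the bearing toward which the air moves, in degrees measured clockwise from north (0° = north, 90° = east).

The pressure-gradient force points toward the southwest (bearing 225°).
Geostrophic balance: in the Northern Hemisphere the Coriolis force deflects motion to the right, so the geostrophic wind blows 90° to the right of the pressure-gradient force (low pressure on the left).
Rotating 225° by 90° clockwise gives 315° — the wind blows toward the northwest.

315°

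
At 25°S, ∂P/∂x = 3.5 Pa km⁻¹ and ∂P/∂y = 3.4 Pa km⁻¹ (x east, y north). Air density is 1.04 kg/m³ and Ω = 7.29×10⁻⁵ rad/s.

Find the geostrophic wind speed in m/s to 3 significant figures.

Coriolis parameter at 25°S:
f = 2Ω sin φ = 2 × 7.29×10⁻⁵ × sin 25° = 6.16×10⁻⁵ s⁻¹
In the Southern Hemisphere f is negative: f = −6.16×10⁻⁵ s⁻¹.
Component geostrophic relations (x east, y north):
u_g = −(1/(fρ)) ∂P/∂y,  v_g = (1/(fρ)) ∂P/∂x
u_g = −(3.4×10⁻³)/(−6.16×10⁻⁵ × 1.04) = 53.1 m/s;  v_g = (3.5×10⁻³)/(−6.16×10⁻⁵ × 1.04) = −54.6 m/s
|V_g| = √(u_g² + v_g²) = 76.1 m/s

76.1 m/s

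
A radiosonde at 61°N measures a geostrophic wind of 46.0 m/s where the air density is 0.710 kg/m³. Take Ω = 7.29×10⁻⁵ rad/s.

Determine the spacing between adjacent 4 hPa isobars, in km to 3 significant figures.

96.0 km

Coriolis parameter at 61°N:
f = 2Ω sin φ = 2 × 7.29×10⁻⁵ × sin 61° = 1.28×10⁻⁴ s⁻¹
Geostrophic balance rearranged: |∂P/∂n| = f ρ V_g
|∂P/∂n| = 1.28×10⁻⁴ × 0.710 × 46.0 = 4.16×10⁻³ Pa/m
Isobar spacing: Δn = ΔP/|∂P/∂n| = 400 Pa / 4.16×10⁻³ Pa/m = 96043 m ≈ 96.0 km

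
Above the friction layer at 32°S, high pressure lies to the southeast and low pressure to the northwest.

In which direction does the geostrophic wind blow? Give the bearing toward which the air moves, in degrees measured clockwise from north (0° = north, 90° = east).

225°

The pressure-gradient force points toward the northwest (bearing 315°).
Geostrophic balance: in the Southern Hemisphere the Coriolis force deflects motion to the left, so the geostrophic wind blows 90° to the left of the pressure-gradient force (low pressure on the right).
Rotating 315° by 90° counterclockwise gives 225° — the wind blows toward the southwest.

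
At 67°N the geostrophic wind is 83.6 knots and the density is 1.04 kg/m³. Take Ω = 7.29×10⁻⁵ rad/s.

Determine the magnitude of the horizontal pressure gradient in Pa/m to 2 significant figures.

Coriolis parameter at 67°N:
f = 2Ω sin φ = 2 × 7.29×10⁻⁵ × sin 67° = 1.34×10⁻⁴ s⁻¹
Wind speed in SI: 83.6 knots = 43.0 m/s
Geostrophic balance rearranged: |∂P/∂n| = f ρ V_g
|∂P/∂n| = 1.34×10⁻⁴ × 1.04 × 43.0 = 6.00×10⁻³ Pa/m

6.0×10⁻³ Pa/m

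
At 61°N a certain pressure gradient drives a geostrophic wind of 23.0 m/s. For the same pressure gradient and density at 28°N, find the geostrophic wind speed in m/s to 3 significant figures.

With the same pressure gradient and density, V_g ∝ 1/f ∝ 1/sin φ.
V₂ = V₁ · sin φ₁ / sin φ₂ = 23.0 × sin 61° / sin 28°
V₂ = 23.0 × 0.8746/0.4695 = 42.8 m/s

42.8 m/s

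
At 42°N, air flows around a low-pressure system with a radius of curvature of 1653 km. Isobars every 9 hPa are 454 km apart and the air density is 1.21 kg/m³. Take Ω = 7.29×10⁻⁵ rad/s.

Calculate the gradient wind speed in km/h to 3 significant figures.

55.2 km/h

Coriolis parameter at 42°N:
f = 2Ω sin φ = 2 × 7.29×10⁻⁵ × sin 42° = 9.76×10⁻⁵ s⁻¹
Pressure gradient: |∂P/∂n| = 900 Pa / 454000 m = 1.98×10⁻³ Pa/m
Geostrophic speed: V_g = |∂P/∂n|/(fρ) = 1.98×10⁻³/(9.76×10⁻⁵ × 1.21) = 16.8 m/s
Around a low, centrifugal force acts outward with Coriolis, so pressure-gradient force balances both:
(1/ρ)|∂P/∂n| = fV + V²/R  →  V² + fR·V − fR·V_g = 0
With fR = 9.76×10⁻⁵ × 1653×10³ m = 161 m/s:
V = [−fR + √((fR)² + 4 fR V_g)]/2 = [−161 + √(161² + 4×161×16.8)]/2 = 15.3 m/s
Subgeostrophic (V < V_g = 16.8 m/s), as expected around a low.
Converting: 15.3 m/s × 3.6 = 55.2 km/h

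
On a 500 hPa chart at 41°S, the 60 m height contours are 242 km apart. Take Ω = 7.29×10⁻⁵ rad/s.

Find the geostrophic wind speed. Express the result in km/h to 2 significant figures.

92 km/h

Coriolis parameter at 41°S:
f = 2Ω sin φ = 2 × 7.29×10⁻⁵ × sin 41° = 9.57×10⁻⁵ s⁻¹
Height gradient: |∂Z/∂n| = 60 m / 242000 m = 2.48×10⁻⁴
On a pressure surface, geostrophic balance gives V_g = (g/f)|∂Z/∂n|:
V_g = 9.81 × 2.48×10⁻⁴ / 9.57×10⁻⁵ = 25.4 m/s
Converting: 25.4 m/s × 3.6 = 92 km/h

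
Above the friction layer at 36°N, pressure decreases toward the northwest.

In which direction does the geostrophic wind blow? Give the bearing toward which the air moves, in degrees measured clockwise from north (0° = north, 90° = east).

045°

The pressure-gradient force points toward the northwest (bearing 315°).
Geostrophic balance: in the Northern Hemisphere the Coriolis force deflects motion to the right, so the geostrophic wind blows 90° to the right of the pressure-gradient force (low pressure on the left).
Rotating 315° by 90° clockwise gives 045° — the wind blows toward the northeast.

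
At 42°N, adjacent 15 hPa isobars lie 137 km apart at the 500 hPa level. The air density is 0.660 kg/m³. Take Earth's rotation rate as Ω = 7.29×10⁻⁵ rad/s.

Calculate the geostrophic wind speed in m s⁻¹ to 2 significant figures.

170 m s⁻¹

Coriolis parameter at 42°N:
f = 2Ω sin φ = 2 × 7.29×10⁻⁵ × sin 42° = 9.76×10⁻⁵ s⁻¹
Pressure gradient: |∂P/∂n| = 1500 Pa / 137000 m = 1.09×10⁻² Pa/m
Geostrophic balance (pressure-gradient force = Coriolis force):
V_g = (1/(fρ)) |∂P/∂n| = 1.09×10⁻² / (9.76×10⁻⁵ × 0.660) = 170 m/s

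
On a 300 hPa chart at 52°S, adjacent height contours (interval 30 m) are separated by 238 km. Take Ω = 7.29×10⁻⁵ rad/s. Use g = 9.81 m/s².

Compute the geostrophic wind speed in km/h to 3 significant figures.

38.7 km/h

Coriolis parameter at 52°S:
f = 2Ω sin φ = 2 × 7.29×10⁻⁵ × sin 52° = 1.15×10⁻⁴ s⁻¹
Height gradient: |∂Z/∂n| = 30 m / 238000 m = 1.26×10⁻⁴
On a pressure surface, geostrophic balance gives V_g = (g/f)|∂Z/∂n|:
V_g = 9.81 × 1.26×10⁻⁴ / 1.15×10⁻⁴ = 10.8 m/s
Converting: 10.8 m/s × 3.6 = 38.7 km/h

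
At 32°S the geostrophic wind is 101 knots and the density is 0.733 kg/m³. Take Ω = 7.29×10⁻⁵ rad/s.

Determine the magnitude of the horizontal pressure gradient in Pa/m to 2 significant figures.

2.9×10⁻³ Pa/m

Coriolis parameter at 32°S:
f = 2Ω sin φ = 2 × 7.29×10⁻⁵ × sin 32° = 7.73×10⁻⁵ s⁻¹
Wind speed in SI: 101 knots = 52.0 m/s
Geostrophic balance rearranged: |∂P/∂n| = f ρ V_g
|∂P/∂n| = 7.73×10⁻⁵ × 0.733 × 52.0 = 2.94×10⁻³ Pa/m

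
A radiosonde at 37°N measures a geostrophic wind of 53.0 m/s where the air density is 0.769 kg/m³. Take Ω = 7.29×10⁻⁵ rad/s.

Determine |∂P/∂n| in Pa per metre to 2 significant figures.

Coriolis parameter at 37°N:
f = 2Ω sin φ = 2 × 7.29×10⁻⁵ × sin 37° = 8.77×10⁻⁵ s⁻¹
Geostrophic balance rearranged: |∂P/∂n| = f ρ V_g
|∂P/∂n| = 8.77×10⁻⁵ × 0.769 × 53.0 = 3.58×10⁻³ Pa/m

3.6×10⁻³ Pa/m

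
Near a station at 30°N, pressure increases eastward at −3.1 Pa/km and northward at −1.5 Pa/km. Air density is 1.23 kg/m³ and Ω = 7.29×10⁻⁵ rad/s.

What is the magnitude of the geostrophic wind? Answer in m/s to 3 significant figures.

Coriolis parameter at 30°N:
f = 2Ω sin φ = 2 × 7.29×10⁻⁵ × sin 30° = 7.29×10⁻⁵ s⁻¹
Component geostrophic relations (x east, y north):
u_g = −(1/(fρ)) ∂P/∂y,  v_g = (1/(fρ)) ∂P/∂x
u_g = −(−1.5×10⁻³)/(7.29×10⁻⁵ × 1.23) = 16.7 m/s;  v_g = (−3.1×10⁻³)/(7.29×10⁻⁵ × 1.23) = −34.6 m/s
|V_g| = √(u_g² + v_g²) = 38.4 m/s

38.4 m/s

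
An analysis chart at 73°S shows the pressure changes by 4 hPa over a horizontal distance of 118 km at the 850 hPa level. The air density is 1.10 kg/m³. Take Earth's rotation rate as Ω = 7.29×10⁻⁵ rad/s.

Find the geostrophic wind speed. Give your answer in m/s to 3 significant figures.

Coriolis parameter at 73°S:
f = 2Ω sin φ = 2 × 7.29×10⁻⁵ × sin 73° = 1.39×10⁻⁴ s⁻¹
Pressure gradient: |∂P/∂n| = 400 Pa / 118000 m = 3.39×10⁻³ Pa/m
Geostrophic balance (pressure-gradient force = Coriolis force):
V_g = (1/(fρ)) |∂P/∂n| = 3.39×10⁻³ / (1.39×10⁻⁴ × 1.10) = 22.1 m/s

22.1 m/s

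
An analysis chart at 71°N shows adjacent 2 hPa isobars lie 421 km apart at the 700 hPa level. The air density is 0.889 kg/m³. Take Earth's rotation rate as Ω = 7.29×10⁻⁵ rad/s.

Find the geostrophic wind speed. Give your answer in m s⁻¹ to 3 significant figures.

Coriolis parameter at 71°N:
f = 2Ω sin φ = 2 × 7.29×10⁻⁵ × sin 71° = 1.38×10⁻⁴ s⁻¹
Pressure gradient: |∂P/∂n| = 200 Pa / 421000 m = 4.75×10⁻⁴ Pa/m
Geostrophic balance (pressure-gradient force = Coriolis force):
V_g = (1/(fρ)) |∂P/∂n| = 4.75×10⁻⁴ / (1.38×10⁻⁴ × 0.889) = 3.88 m/s

3.88 m s⁻¹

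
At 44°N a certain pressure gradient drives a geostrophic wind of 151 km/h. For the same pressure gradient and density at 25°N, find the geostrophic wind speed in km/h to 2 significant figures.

250 km/h

With the same pressure gradient and density, V_g ∝ 1/f ∝ 1/sin φ.
V₂ = V₁ · sin φ₁ / sin φ₂ = 151 × sin 44° / sin 25°
V₂ = 151 × 0.6947/0.4226 = 250 km/h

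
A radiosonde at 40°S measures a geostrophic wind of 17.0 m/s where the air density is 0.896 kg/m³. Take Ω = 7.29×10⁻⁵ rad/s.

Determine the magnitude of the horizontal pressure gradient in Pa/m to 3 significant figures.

1.43×10⁻³ Pa/m

Coriolis parameter at 40°S:
f = 2Ω sin φ = 2 × 7.29×10⁻⁵ × sin 40° = 9.37×10⁻⁵ s⁻¹
Geostrophic balance rearranged: |∂P/∂n| = f ρ V_g
|∂P/∂n| = 9.37×10⁻⁵ × 0.896 × 17.0 = 1.43×10⁻³ Pa/m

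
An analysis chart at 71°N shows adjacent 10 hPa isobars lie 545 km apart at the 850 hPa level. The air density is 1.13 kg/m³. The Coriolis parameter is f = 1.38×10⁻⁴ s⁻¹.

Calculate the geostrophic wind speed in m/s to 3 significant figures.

Pressure gradient: |∂P/∂n| = 1000 Pa / 545000 m = 1.83×10⁻³ Pa/m
Geostrophic balance (pressure-gradient force = Coriolis force):
V_g = (1/(fρ)) |∂P/∂n| = 1.83×10⁻³ / (1.38×10⁻⁴ × 1.13) = 11.8 m/s

11.8 m/s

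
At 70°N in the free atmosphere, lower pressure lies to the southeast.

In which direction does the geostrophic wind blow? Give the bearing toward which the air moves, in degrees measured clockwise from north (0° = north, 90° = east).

225°

The pressure-gradient force points toward the southeast (bearing 135°).
Geostrophic balance: in the Northern Hemisphere the Coriolis force deflects motion to the right, so the geostrophic wind blows 90° to the right of the pressure-gradient force (low pressure on the left).
Rotating 135° by 90° clockwise gives 225° — the wind blows toward the southwest.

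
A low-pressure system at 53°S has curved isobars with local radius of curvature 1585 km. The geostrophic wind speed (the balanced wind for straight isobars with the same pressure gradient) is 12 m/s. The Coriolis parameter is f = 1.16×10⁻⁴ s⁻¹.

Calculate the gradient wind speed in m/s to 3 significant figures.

Around a low, centrifugal force acts outward with Coriolis, so pressure-gradient force balances both:
(1/ρ)|∂P/∂n| = fV + V²/R  →  V² + fR·V − fR·V_g = 0
With fR = 1.16×10⁻⁴ × 1585×10³ m = 184 m/s:
V = [−fR + √((fR)² + 4 fR V_g)]/2 = [−184 + √(184² + 4×184×12)]/2 = 11.3 m/s
Subgeostrophic (V < V_g = 12 m/s), as expected around a low.

11.3 m/s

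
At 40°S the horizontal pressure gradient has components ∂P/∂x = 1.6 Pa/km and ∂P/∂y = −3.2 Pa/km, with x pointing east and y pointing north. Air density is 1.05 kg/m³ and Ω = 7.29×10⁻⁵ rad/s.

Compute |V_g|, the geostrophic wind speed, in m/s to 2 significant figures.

36 m/s

Coriolis parameter at 40°S:
f = 2Ω sin φ = 2 × 7.29×10⁻⁵ × sin 40° = 9.37×10⁻⁵ s⁻¹
In the Southern Hemisphere f is negative: f = −9.37×10⁻⁵ s⁻¹.
Component geostrophic relations (x east, y north):
u_g = −(1/(fρ)) ∂P/∂y,  v_g = (1/(fρ)) ∂P/∂x
u_g = −(−3.2×10⁻³)/(−9.37×10⁻⁵ × 1.05) = −32.5 m/s;  v_g = (1.6×10⁻³)/(−9.37×10⁻⁵ × 1.05) = −16.3 m/s
|V_g| = √(u_g² + v_g²) = 36.4 m/s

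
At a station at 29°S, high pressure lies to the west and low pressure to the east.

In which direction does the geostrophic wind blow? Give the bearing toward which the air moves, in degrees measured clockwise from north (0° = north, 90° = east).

000°

The pressure-gradient force points toward the east (bearing 090°).
Geostrophic balance: in the Southern Hemisphere the Coriolis force deflects motion to the left, so the geostrophic wind blows 90° to the left of the pressure-gradient force (low pressure on the right).
Rotating 090° by 90° counterclockwise gives 000° — the wind blows toward the north.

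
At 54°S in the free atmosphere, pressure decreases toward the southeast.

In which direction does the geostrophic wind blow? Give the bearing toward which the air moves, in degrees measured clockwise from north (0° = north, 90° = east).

The pressure-gradient force points toward the southeast (bearing 135°).
Geostrophic balance: in the Southern Hemisphere the Coriolis force deflects motion to the left, so the geostrophic wind blows 90° to the left of the pressure-gradient force (low pressure on the right).
Rotating 135° by 90° counterclockwise gives 045° — the wind blows toward the northeast.

045°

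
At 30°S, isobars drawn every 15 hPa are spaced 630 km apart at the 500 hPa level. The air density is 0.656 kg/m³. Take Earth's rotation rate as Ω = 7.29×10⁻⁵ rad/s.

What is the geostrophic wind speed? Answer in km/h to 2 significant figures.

Coriolis parameter at 30°S:
f = 2Ω sin φ = 2 × 7.29×10⁻⁵ × sin 30° = 7.29×10⁻⁵ s⁻¹
Pressure gradient: |∂P/∂n| = 1500 Pa / 630000 m = 2.38×10⁻³ Pa/m
Geostrophic balance (pressure-gradient force = Coriolis force):
V_g = (1/(fρ)) |∂P/∂n| = 2.38×10⁻³ / (7.29×10⁻⁵ × 0.656) = 49.8 m/s
Converting: 49.8 m/s × 3.6 = 180 km/h

180 km/h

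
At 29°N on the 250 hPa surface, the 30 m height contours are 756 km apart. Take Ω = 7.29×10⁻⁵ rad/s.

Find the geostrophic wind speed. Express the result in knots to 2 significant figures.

11 knots

Coriolis parameter at 29°N:
f = 2Ω sin φ = 2 × 7.29×10⁻⁵ × sin 29° = 7.07×10⁻⁵ s⁻¹
Height gradient: |∂Z/∂n| = 30 m / 756000 m = 3.97×10⁻⁵
On a pressure surface, geostrophic balance gives V_g = (g/f)|∂Z/∂n|:
V_g = 9.81 × 3.97×10⁻⁵ / 7.07×10⁻⁵ = 5.51 m/s
Converting: 5.51 m/s × 1.944 = 11 knots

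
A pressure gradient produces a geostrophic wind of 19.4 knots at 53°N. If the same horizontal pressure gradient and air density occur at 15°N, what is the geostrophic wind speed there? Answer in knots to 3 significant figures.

59.9 knots

With the same pressure gradient and density, V_g ∝ 1/f ∝ 1/sin φ.
V₂ = V₁ · sin φ₁ / sin φ₂ = 19.4 × sin 53° / sin 15°
V₂ = 19.4 × 0.7986/0.2588 = 59.9 knots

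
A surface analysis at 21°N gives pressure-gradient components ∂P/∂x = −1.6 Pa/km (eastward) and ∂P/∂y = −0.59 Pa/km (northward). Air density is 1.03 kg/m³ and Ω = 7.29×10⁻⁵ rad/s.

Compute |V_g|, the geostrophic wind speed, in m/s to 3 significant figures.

Coriolis parameter at 21°N:
f = 2Ω sin φ = 2 × 7.29×10⁻⁵ × sin 21° = 5.23×10⁻⁵ s⁻¹
Component geostrophic relations (x east, y north):
u_g = −(1/(fρ)) ∂P/∂y,  v_g = (1/(fρ)) ∂P/∂x
u_g = −(−0.59×10⁻³)/(5.23×10⁻⁵ × 1.03) = 11.0 m/s;  v_g = (−1.6×10⁻³)/(5.23×10⁻⁵ × 1.03) = −29.7 m/s
|V_g| = √(u_g² + v_g²) = 31.7 m/s

31.7 m/s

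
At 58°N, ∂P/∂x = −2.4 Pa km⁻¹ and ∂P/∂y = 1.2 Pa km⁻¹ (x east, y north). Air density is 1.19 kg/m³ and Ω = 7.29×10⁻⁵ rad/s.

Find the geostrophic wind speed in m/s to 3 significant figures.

Coriolis parameter at 58°N:
f = 2Ω sin φ = 2 × 7.29×10⁻⁵ × sin 58° = 1.24×10⁻⁴ s⁻¹
Component geostrophic relations (x east, y north):
u_g = −(1/(fρ)) ∂P/∂y,  v_g = (1/(fρ)) ∂P/∂x
u_g = −(1.2×10⁻³)/(1.24×10⁻⁴ × 1.19) = −8.16 m/s;  v_g = (−2.4×10⁻³)/(1.24×10⁻⁴ × 1.19) = −16.3 m/s
|V_g| = √(u_g² + v_g²) = 18.2 m/s

18.2 m/s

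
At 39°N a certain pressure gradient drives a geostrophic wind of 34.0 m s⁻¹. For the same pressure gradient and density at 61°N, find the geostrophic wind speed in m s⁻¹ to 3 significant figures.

With the same pressure gradient and density, V_g ∝ 1/f ∝ 1/sin φ.
V₂ = V₁ · sin φ₁ / sin φ₂ = 34.0 × sin 39° / sin 61°
V₂ = 34.0 × 0.6293/0.8746 = 24.5 m s⁻¹

24.5 m s⁻¹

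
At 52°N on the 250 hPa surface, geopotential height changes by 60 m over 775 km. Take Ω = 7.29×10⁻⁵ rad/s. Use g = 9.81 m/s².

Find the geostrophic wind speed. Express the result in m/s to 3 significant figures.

6.61 m/s

Coriolis parameter at 52°N:
f = 2Ω sin φ = 2 × 7.29×10⁻⁵ × sin 52° = 1.15×10⁻⁴ s⁻¹
Height gradient: |∂Z/∂n| = 60 m / 775000 m = 7.74×10⁻⁵
On a pressure surface, geostrophic balance gives V_g = (g/f)|∂Z/∂n|:
V_g = 9.81 × 7.74×10⁻⁵ / 1.15×10⁻⁴ = 6.61 m/s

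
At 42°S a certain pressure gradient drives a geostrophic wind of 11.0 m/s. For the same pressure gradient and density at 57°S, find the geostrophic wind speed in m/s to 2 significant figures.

8.8 m/s

With the same pressure gradient and density, V_g ∝ 1/f ∝ 1/sin φ.
V₂ = V₁ · sin φ₁ / sin φ₂ = 11.0 × sin 42° / sin 57°
V₂ = 11.0 × 0.6691/0.8387 = 8.8 m/s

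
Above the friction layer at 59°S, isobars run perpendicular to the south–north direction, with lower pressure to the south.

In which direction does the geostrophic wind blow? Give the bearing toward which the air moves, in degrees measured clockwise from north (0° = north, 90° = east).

090°

The pressure-gradient force points toward the south (bearing 180°).
Geostrophic balance: in the Southern Hemisphere the Coriolis force deflects motion to the left, so the geostrophic wind blows 90° to the left of the pressure-gradient force (low pressure on the right).
Rotating 180° by 90° counterclockwise gives 090° — the wind blows toward the east.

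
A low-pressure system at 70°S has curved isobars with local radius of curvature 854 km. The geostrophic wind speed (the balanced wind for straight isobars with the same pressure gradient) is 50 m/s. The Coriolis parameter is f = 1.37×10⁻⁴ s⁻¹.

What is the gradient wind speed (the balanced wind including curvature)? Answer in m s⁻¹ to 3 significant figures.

Around a low, centrifugal force acts outward with Coriolis, so pressure-gradient force balances both:
(1/ρ)|∂P/∂n| = fV + V²/R  →  V² + fR·V − fR·V_g = 0
With fR = 1.37×10⁻⁴ × 854×10³ m = 117 m/s:
V = [−fR + √((fR)² + 4 fR V_g)]/2 = [−117 + √(117² + 4×117×50)]/2 = 37.8 m/s
Subgeostrophic (V < V_g = 50 m/s), as expected around a low.

37.8 m s⁻¹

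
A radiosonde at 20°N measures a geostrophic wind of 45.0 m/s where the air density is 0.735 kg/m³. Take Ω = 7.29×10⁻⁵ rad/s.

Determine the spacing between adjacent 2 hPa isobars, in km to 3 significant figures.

121 km

Coriolis parameter at 20°N:
f = 2Ω sin φ = 2 × 7.29×10⁻⁵ × sin 20° = 4.99×10⁻⁵ s⁻¹
Geostrophic balance rearranged: |∂P/∂n| = f ρ V_g
|∂P/∂n| = 4.99×10⁻⁵ × 0.735 × 45.0 = 1.65×10⁻³ Pa/m
Isobar spacing: Δn = ΔP/|∂P/∂n| = 200 Pa / 1.65×10⁻³ Pa/m = 121261 m ≈ 121 km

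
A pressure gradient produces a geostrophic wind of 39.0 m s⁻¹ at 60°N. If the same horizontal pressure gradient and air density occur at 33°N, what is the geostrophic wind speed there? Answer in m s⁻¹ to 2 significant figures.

62 m s⁻¹

With the same pressure gradient and density, V_g ∝ 1/f ∝ 1/sin φ.
V₂ = V₁ · sin φ₁ / sin φ₂ = 39.0 × sin 60° / sin 33°
V₂ = 39.0 × 0.8660/0.5446 = 62 m s⁻¹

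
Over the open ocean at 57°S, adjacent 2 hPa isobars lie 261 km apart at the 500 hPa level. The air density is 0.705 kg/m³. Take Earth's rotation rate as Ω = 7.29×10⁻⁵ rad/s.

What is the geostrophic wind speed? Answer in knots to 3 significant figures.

Coriolis parameter at 57°S:
f = 2Ω sin φ = 2 × 7.29×10⁻⁵ × sin 57° = 1.22×10⁻⁴ s⁻¹
Pressure gradient: |∂P/∂n| = 200 Pa / 261000 m = 7.66×10⁻⁴ Pa/m
Geostrophic balance (pressure-gradient force = Coriolis force):
V_g = (1/(fρ)) |∂P/∂n| = 7.66×10⁻⁴ / (1.22×10⁻⁴ × 0.705) = 8.89 m/s
Converting: 8.89 m/s × 1.944 = 17.3 knots

17.3 knots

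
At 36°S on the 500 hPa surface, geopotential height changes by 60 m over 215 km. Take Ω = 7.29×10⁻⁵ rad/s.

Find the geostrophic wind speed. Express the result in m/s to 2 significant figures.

32 m/s

Coriolis parameter at 36°S:
f = 2Ω sin φ = 2 × 7.29×10⁻⁵ × sin 36° = 8.57×10⁻⁵ s⁻¹
Height gradient: |∂Z/∂n| = 60 m / 215000 m = 2.79×10⁻⁴
On a pressure surface, geostrophic balance gives V_g = (g/f)|∂Z/∂n|:
V_g = 9.81 × 2.79×10⁻⁴ / 8.57×10⁻⁵ = 31.9 m/s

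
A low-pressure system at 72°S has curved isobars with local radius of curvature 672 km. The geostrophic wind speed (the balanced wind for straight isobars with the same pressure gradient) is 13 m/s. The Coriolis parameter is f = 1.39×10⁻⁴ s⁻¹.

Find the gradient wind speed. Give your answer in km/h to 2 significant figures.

42 km/h

Around a low, centrifugal force acts outward with Coriolis, so pressure-gradient force balances both:
(1/ρ)|∂P/∂n| = fV + V²/R  →  V² + fR·V − fR·V_g = 0
With fR = 1.39×10⁻⁴ × 672×10³ m = 93.4 m/s:
V = [−fR + √((fR)² + 4 fR V_g)]/2 = [−93.4 + √(93.4² + 4×93.4×13)]/2 = 11.6 m/s
Subgeostrophic (V < V_g = 13 m/s), as expected around a low.
Converting: 11.6 m/s × 3.6 = 42 km/h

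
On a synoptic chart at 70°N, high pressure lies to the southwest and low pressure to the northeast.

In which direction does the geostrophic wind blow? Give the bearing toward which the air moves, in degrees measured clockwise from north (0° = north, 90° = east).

The pressure-gradient force points toward the northeast (bearing 045°).
Geostrophic balance: in the Northern Hemisphere the Coriolis force deflects motion to the right, so the geostrophic wind blows 90° to the right of the pressure-gradient force (low pressure on the left).
Rotating 045° by 90° clockwise gives 135° — the wind blows toward the southeast.

135°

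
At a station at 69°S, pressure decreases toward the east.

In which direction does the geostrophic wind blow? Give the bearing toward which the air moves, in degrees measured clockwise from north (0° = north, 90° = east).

000°

The pressure-gradient force points toward the east (bearing 090°).
Geostrophic balance: in the Southern Hemisphere the Coriolis force deflects motion to the left, so the geostrophic wind blows 90° to the left of the pressure-gradient force (low pressure on the right).
Rotating 090° by 90° counterclockwise gives 000° — the wind blows toward the north.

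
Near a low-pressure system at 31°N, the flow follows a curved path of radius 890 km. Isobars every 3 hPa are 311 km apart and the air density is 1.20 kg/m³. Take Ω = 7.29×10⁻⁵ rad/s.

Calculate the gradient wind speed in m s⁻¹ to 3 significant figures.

9.39 m s⁻¹

Coriolis parameter at 31°N:
f = 2Ω sin φ = 2 × 7.29×10⁻⁵ × sin 31° = 7.51×10⁻⁵ s⁻¹
Pressure gradient: |∂P/∂n| = 300 Pa / 311000 m = 9.65×10⁻⁴ Pa/m
Geostrophic speed: V_g = |∂P/∂n|/(fρ) = 9.65×10⁻⁴/(7.51×10⁻⁵ × 1.20) = 10.7 m/s
Around a low, centrifugal force acts outward with Coriolis, so pressure-gradient force balances both:
(1/ρ)|∂P/∂n| = fV + V²/R  →  V² + fR·V − fR·V_g = 0
With fR = 7.51×10⁻⁵ × 890×10³ m = 66.8 m/s:
V = [−fR + √((fR)² + 4 fR V_g)]/2 = [−66.8 + √(66.8² + 4×66.8×10.7)]/2 = 9.39 m/s
Subgeostrophic (V < V_g = 10.7 m/s), as expected around a low.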